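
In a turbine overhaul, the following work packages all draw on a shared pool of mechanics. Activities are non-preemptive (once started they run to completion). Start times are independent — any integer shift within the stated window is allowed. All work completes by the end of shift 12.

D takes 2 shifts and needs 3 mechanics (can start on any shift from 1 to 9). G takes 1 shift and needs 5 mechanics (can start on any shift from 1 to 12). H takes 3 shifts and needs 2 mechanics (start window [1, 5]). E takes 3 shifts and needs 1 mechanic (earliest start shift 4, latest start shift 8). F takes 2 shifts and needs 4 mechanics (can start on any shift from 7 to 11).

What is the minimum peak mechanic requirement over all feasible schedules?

5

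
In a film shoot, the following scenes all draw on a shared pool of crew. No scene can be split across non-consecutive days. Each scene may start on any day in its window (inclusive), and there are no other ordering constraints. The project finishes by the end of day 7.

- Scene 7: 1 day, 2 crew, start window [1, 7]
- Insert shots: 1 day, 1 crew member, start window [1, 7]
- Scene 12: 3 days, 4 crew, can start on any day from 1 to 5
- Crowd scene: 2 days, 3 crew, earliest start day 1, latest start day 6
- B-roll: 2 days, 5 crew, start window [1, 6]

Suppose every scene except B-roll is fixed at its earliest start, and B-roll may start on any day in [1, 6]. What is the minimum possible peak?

10

B-roll@1: d1:15  d2:12  d3:4  d4:0  d5:0  d6:0  d7:0 → peak 15
B-roll@2: d1:10  d2:12  d3:9  d4:0  d5:0  d6:0  d7:0 → peak 12
B-roll@3: d1:10  d2:7  d3:9  d4:5  d5:0  d6:0  d7:0 → peak 10
B-roll@4: d1:10  d2:7  d3:4  d4:5  d5:5  d6:0  d7:0 → peak 10
B-roll@5: d1:10  d2:7  d3:4  d4:0  d5:5  d6:5  d7:0 → peak 10
B-roll@6: d1:10  d2:7  d3:4  d4:0  d5:0  d6:5  d7:5 → peak 10
Best is B-roll@3, peak 10.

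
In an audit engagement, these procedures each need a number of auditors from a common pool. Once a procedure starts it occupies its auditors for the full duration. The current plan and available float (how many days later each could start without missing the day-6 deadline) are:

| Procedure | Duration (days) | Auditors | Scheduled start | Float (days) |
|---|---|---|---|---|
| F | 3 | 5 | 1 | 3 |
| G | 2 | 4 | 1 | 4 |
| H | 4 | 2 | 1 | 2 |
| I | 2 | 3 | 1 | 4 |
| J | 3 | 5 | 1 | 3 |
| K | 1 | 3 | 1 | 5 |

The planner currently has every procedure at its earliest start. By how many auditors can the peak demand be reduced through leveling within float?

Early-start peak: d1:22  d2:19  d3:12  d4:2  d5:0  d6:0 ⇒ 22.
Leveled (F@1, G@1, H@3, I@3, J@4, K@5): d1:9  d2:9  d3:10  d4:10  d5:10  d6:7 ⇒ 10.
Reduction 22 − 10 = 12.

12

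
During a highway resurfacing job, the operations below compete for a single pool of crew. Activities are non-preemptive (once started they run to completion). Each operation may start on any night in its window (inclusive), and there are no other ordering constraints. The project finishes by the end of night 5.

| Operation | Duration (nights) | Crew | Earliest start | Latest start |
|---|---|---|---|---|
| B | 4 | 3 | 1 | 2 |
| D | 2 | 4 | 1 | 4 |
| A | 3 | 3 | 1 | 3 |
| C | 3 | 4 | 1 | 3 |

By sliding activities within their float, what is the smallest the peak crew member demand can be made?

10

Early-start (B@1, D@1, A@1, C@1) gives peak 14: n1:14  n2:14  n3:10  n4:3  n5:0.
Shift C→3.
Schedule B@1, D@1, A@1, C@3: n1:10  n2:10  n3:10  n4:7  n5:4 — peak 10.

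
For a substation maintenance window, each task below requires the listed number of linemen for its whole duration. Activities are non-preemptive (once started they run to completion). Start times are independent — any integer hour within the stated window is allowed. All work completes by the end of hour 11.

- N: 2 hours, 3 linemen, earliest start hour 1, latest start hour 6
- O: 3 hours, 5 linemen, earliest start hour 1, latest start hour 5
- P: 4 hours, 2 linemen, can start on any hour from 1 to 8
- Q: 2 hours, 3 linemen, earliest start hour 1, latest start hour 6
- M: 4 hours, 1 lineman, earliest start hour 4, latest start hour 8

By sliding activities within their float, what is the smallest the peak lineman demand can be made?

Early-start (N@1, O@1, P@1, Q@1, M@4) gives peak 13: h1:13  h2:13  h3:7  h4:3  h5:1  h6:1  h7:1  h8:0  h9:0  h10:0  h11:0.
Shift O→3, P→6, Q→6, M→8.
Schedule N@1, O@3, P@6, Q@6, M@8: h1:3  h2:3  h3:5  h4:5  h5:5  h6:5  h7:5  h8:3  h9:3  h10:1  h11:1 — peak 5.

5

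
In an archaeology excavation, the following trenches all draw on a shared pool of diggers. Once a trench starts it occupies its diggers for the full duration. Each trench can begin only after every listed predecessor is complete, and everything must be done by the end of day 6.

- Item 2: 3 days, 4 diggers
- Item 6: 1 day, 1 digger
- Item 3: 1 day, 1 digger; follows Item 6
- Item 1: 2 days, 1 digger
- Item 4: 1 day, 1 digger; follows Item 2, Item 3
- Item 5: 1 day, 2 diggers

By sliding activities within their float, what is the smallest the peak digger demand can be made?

4

Early-start (Item 2@1, Item 6@1, Item 3@2, Item 1@1, Item 4@4, Item 5@1) gives peak 8: d1:8  d2:6  d3:4  d4:1  d5:0  d6:0.
Shift Item 6→4, Item 3→5, Item 1→4, Item 4→6, Item 5→4.
Schedule Item 2@1, Item 6@4, Item 3@5, Item 1@4, Item 4@6, Item 5@4: d1:4  d2:4  d3:4  d4:4  d5:2  d6:1 — peak 4.
Total digger-days = 19 over 6 days ⇒ peak ≥ ⌈19/6⌉ = 4, so 4 is optimal.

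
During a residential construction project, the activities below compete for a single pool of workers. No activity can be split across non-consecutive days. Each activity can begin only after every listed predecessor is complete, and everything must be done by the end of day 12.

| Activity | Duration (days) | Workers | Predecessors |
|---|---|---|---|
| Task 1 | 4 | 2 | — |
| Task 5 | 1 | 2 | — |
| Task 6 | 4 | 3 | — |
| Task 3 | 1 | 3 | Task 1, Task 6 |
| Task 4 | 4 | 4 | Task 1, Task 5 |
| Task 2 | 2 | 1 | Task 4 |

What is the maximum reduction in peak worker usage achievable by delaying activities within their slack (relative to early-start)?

Early-start peak: d1:7  d2:5  d3:5  d4:5  d5:7  d6:4  d7:4  d8:4  d9:1  d10:1  d11:0  d12:0 ⇒ 7.
Leveled (Task 1@1, Task 5@1, Task 6@2, Task 3@6, Task 4@7, Task 2@11): d1:4  d2:5  d3:5  d4:5  d5:3  d6:3  d7:4  d8:4  d9:4  d10:4  d11:1  d12:1 ⇒ 5.
Reduction 7 − 5 = 2.

2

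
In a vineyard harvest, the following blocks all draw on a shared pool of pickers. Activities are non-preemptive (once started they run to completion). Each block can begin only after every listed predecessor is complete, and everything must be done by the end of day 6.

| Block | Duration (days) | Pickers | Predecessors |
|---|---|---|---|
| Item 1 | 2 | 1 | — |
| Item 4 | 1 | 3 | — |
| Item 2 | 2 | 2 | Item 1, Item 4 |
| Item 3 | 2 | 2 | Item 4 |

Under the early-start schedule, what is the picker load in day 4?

2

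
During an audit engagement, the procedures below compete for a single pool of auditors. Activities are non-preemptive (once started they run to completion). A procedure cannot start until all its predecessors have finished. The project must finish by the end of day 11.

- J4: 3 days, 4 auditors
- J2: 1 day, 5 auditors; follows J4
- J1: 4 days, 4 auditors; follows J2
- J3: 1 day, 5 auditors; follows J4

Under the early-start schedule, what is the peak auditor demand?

Early-start schedule: J4@1, J2@4, J1@5, J3@4.
Load per day: day 1: 4, day 2: 4, day 3: 4, day 4: 10, day 5: 4, day 6: 4, day 7: 4, day 8: 4, day 9: 0, day 10: 0, day 11: 0.
Peak is 10.

10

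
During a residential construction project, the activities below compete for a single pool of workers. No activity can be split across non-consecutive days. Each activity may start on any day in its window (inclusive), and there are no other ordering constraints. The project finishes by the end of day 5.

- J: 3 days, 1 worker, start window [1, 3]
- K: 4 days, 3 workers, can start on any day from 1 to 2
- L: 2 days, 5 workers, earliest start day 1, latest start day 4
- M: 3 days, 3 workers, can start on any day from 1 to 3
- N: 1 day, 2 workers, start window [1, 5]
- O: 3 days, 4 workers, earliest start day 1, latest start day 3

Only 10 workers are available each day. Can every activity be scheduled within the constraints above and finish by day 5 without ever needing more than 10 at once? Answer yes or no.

no

The minimum achievable peak is 11; 10 < 11, so no feasible schedule stays within the cap.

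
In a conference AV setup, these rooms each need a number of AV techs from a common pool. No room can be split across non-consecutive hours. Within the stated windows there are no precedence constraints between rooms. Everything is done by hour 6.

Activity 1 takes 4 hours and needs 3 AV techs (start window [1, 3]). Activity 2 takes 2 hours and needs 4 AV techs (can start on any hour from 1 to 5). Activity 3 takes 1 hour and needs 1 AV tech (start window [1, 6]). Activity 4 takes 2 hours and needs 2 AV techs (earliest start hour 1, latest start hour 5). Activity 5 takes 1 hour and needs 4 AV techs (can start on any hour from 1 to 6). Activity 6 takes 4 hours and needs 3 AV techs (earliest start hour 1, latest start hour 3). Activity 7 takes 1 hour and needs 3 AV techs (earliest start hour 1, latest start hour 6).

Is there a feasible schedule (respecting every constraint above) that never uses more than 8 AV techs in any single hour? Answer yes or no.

yes

Schedule Activity 1@1, Activity 2@1, Activity 3@1, Activity 4@3, Activity 5@5, Activity 6@3, Activity 7@6: h1:8  h2:7  h3:8  h4:8  h5:7  h6:6 — peak 8 ≤ 8.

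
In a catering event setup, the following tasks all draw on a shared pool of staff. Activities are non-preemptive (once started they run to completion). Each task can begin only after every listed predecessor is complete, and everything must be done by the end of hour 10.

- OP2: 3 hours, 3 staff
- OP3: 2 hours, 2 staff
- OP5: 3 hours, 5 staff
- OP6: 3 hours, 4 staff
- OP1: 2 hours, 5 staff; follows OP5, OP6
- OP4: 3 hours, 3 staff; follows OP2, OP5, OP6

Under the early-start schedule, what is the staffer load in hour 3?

At early start, hour 3 has: OP2, OP5, OP6.
Demand: 3 + 5 + 4 = 12.

12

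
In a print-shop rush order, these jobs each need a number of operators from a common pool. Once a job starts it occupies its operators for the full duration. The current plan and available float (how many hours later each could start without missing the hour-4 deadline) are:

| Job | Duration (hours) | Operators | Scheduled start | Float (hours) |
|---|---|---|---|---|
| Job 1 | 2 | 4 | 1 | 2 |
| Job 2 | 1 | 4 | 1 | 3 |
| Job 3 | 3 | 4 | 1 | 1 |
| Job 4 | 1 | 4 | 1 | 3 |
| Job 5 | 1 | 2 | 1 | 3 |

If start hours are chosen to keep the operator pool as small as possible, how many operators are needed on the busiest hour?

8

Early-start (Job 1@1, Job 2@1, Job 3@1, Job 4@1, Job 5@1) gives peak 18: h1:18  h2:8  h3:4  h4:0.
Shift Job 3→2, Job 4→3, Job 5→4.
Schedule Job 1@1, Job 2@1, Job 3@2, Job 4@3, Job 5@4: h1:8  h2:8  h3:8  h4:6 — peak 8.
Total operator-hours = 30 over 4 hours ⇒ peak ≥ ⌈30/4⌉ = 8, so 8 is optimal.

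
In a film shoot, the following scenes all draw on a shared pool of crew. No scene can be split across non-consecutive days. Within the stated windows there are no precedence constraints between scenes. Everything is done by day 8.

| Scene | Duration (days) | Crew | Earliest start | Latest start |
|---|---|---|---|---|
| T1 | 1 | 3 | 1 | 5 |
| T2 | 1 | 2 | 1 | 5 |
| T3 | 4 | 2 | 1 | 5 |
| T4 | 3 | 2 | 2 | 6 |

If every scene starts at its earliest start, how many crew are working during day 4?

At early start, day 4 has: T3, T4.
Demand: 2 + 2 = 4.

4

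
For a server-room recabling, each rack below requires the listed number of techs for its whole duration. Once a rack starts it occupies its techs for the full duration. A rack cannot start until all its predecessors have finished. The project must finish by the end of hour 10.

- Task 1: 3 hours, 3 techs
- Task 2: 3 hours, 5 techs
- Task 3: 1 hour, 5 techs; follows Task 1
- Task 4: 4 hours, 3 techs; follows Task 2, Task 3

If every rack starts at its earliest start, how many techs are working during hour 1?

At early start, hour 1 has: Task 1, Task 2.
Demand: 3 + 5 = 8.

8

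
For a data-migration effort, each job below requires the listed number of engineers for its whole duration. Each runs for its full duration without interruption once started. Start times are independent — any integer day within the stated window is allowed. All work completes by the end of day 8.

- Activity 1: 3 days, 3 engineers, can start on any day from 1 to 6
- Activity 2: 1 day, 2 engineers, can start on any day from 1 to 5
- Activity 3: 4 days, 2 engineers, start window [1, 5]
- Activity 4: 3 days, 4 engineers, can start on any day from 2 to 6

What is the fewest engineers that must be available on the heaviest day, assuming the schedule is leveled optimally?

5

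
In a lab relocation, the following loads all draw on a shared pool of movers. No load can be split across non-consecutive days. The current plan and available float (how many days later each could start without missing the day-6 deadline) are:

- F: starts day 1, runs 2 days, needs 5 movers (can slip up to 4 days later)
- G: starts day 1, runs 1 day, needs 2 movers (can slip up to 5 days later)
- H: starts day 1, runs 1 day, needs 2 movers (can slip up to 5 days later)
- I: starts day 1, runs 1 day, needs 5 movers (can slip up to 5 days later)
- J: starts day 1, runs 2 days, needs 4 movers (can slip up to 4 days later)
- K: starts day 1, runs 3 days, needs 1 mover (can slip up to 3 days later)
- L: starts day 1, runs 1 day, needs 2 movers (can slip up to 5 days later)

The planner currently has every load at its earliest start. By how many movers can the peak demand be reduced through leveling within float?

15

Early-start peak: d1:21  d2:10  d3:1  d4:0  d5:0  d6:0 ⇒ 21.
Leveled (F@1, G@3, H@3, I@4, J@5, K@1, L@5): d1:6  d2:6  d3:5  d4:5  d5:6  d6:4 ⇒ 6.
Reduction 21 − 6 = 15.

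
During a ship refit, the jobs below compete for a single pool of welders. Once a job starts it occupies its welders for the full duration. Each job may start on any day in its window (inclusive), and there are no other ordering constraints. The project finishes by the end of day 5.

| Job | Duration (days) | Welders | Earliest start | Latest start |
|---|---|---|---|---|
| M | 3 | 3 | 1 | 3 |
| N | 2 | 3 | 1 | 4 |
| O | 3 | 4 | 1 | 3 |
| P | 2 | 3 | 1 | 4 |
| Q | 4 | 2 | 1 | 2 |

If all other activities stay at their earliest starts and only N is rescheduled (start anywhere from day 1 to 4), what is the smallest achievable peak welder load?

12

N@1: d1:15  d2:15  d3:9  d4:2  d5:0 → peak 15
N@2: d1:12  d2:15  d3:12  d4:2  d5:0 → peak 15
N@3: d1:12  d2:12  d3:12  d4:5  d5:0 → peak 12
N@4: d1:12  d2:12  d3:9  d4:5  d5:3 → peak 12
Best is N@3, peak 12.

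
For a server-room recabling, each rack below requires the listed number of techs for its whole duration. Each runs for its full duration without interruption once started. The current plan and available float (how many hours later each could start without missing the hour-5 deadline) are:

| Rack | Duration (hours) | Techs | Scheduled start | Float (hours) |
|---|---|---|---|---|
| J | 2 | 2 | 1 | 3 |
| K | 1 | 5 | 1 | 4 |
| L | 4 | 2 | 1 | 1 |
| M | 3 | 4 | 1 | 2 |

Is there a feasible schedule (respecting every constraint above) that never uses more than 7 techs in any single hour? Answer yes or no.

yes

Schedule J@1, K@1, L@2, M@3: h1:7  h2:4  h3:6  h4:6  h5:6 — peak 7 ≤ 7.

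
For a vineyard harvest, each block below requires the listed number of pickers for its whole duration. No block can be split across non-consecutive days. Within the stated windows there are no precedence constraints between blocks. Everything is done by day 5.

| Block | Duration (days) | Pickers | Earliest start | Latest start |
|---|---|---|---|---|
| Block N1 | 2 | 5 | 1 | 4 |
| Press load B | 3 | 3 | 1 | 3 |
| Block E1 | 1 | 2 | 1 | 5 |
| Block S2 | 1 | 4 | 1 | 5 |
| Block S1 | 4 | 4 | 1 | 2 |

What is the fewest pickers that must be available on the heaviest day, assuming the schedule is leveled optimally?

9

Early-start (Block N1@1, Press load B@1, Block E1@1, Block S2@1, Block S1@1) gives peak 18: d1:18  d2:12  d3:7  d4:4  d5:0.
Shift Press load B→3, Block E1→3, Block S1→2.
Schedule Block N1@1, Press load B@3, Block E1@3, Block S2@1, Block S1@2: d1:9  d2:9  d3:9  d4:7  d5:7 — peak 9.
Total picker-days = 41 over 5 days ⇒ peak ≥ ⌈41/5⌉ = 9, so 9 is optimal.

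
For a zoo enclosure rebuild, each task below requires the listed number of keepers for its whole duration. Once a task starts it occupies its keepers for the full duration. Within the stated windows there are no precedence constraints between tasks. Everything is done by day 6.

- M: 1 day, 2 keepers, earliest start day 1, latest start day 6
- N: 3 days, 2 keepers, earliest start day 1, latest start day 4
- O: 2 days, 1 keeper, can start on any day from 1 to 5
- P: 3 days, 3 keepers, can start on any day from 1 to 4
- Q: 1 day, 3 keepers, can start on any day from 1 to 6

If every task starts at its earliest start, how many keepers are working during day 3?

At early start, day 3 has: N, P.
Demand: 2 + 3 = 5.

5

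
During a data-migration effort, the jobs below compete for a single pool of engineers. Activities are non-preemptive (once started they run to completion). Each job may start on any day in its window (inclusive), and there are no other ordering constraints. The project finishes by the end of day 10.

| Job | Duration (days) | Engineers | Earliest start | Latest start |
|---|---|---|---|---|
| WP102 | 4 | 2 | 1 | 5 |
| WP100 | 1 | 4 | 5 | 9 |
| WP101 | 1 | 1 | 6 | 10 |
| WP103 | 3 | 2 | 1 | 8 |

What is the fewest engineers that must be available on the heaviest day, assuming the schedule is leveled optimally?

4

Schedule WP102@1, WP100@5, WP101@6, WP103@1: d1:4  d2:4  d3:4  d4:2  d5:4  d6:1  d7:0  d8:0  d9:0  d10:0 — peak 4.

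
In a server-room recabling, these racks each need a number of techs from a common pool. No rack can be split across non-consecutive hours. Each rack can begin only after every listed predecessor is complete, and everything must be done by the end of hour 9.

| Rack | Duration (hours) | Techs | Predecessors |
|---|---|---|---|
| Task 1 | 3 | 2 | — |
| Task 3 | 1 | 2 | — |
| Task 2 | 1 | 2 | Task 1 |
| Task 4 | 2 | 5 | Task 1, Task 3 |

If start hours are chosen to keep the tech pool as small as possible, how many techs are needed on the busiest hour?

Early-start (Task 1@1, Task 3@1, Task 2@4, Task 4@4) gives peak 7: h1:4  h2:2  h3:2  h4:7  h5:5  h6:0  h7:0  h8:0  h9:0.
Shift Task 4→5.
Schedule Task 1@1, Task 3@1, Task 2@4, Task 4@5: h1:4  h2:2  h3:2  h4:2  h5:5  h6:5  h7:0  h8:0  h9:0 — peak 5.

5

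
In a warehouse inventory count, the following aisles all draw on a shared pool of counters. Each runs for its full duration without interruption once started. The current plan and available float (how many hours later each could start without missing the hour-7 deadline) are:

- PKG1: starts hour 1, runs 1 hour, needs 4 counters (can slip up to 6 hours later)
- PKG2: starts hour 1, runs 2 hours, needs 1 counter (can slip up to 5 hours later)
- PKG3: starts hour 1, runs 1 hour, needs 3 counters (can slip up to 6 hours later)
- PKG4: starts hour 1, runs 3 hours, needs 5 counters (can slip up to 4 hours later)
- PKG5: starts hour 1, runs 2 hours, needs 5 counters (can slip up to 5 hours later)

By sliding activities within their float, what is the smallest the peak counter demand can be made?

Early-start (PKG1@1, PKG2@1, PKG3@1, PKG4@1, PKG5@1) gives peak 18: h1:18  h2:11  h3:5  h4:0  h5:0  h6:0  h7:0.
Shift PKG3→2, PKG4→3, PKG5→6.
Schedule PKG1@1, PKG2@1, PKG3@2, PKG4@3, PKG5@6: h1:5  h2:4  h3:5  h4:5  h5:5  h6:5  h7:5 — peak 5.
Total counter-hours = 34 over 7 hours ⇒ peak ≥ ⌈34/7⌉ = 5, so 5 is optimal.

5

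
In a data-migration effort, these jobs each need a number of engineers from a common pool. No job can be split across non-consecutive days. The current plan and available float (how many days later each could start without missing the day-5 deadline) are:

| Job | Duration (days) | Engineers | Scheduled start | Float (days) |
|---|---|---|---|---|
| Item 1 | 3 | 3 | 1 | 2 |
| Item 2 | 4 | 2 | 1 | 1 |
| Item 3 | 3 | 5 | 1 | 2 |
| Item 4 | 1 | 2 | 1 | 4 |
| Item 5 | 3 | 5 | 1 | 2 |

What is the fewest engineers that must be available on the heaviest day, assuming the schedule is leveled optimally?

Early-start (Item 1@1, Item 2@1, Item 3@1, Item 4@1, Item 5@1) gives peak 17: d1:17  d2:15  d3:15  d4:2  d5:0.
Shift Item 5→2.
Schedule Item 1@1, Item 2@1, Item 3@1, Item 4@1, Item 5@2: d1:12  d2:15  d3:15  d4:7  d5:0 — peak 15.

15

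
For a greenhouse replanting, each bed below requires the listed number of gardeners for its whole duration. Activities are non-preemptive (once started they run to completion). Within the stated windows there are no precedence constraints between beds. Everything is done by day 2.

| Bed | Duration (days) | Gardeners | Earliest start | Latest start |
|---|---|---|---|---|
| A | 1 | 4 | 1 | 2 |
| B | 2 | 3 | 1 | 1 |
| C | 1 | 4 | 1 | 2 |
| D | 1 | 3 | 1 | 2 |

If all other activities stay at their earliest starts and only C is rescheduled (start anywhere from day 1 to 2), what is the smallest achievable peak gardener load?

C@1: d1:14  d2:3 → peak 14
C@2: d1:10  d2:7 → peak 10
Best is C@2, peak 10.

10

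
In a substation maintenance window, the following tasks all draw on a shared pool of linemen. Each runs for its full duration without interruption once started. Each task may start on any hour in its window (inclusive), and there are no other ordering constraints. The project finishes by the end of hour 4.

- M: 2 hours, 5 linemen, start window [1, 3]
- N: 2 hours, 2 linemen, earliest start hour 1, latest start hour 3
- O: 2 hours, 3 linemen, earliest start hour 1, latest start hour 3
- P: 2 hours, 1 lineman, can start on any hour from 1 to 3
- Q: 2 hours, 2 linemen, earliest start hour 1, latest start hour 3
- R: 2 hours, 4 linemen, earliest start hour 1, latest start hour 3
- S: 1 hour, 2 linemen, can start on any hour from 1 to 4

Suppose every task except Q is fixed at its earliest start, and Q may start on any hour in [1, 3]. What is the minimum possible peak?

17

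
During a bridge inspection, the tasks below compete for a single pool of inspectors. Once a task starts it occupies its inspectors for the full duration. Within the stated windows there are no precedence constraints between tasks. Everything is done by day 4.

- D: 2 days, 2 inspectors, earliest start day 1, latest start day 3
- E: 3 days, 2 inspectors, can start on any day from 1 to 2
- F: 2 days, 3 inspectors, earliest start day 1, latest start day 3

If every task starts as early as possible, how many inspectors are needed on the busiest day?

Early-start schedule: D@1, E@1, F@1.
Load per day: day 1: 7, day 2: 7, day 3: 2, day 4: 0.
Peak is 7.

7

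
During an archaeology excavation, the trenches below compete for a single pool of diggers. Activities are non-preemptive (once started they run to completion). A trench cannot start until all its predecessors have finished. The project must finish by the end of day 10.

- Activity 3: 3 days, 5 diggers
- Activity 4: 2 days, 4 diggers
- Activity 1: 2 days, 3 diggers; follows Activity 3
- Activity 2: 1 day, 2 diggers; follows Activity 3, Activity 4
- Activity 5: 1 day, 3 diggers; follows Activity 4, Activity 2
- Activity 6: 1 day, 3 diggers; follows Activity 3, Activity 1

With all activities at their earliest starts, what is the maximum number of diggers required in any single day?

9

Early-start schedule: Activity 3@1, Activity 4@1, Activity 1@4, Activity 2@4, Activity 5@5, Activity 6@6.
Load per day: day 1: 9, day 2: 9, day 3: 5, day 4: 5, day 5: 6, day 6: 3, day 7: 0, day 8: 0, day 9: 0, day 10: 0.
Peak is 9.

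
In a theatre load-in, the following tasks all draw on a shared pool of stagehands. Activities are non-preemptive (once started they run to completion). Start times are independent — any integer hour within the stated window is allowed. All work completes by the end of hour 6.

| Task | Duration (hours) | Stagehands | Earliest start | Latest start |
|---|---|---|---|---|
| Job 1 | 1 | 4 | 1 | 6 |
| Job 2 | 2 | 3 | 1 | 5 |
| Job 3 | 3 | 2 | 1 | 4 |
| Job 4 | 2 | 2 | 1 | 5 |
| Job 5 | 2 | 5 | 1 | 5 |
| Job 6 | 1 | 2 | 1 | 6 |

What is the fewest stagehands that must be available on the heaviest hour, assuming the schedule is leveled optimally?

Early-start (Job 1@1, Job 2@1, Job 3@1, Job 4@1, Job 5@1, Job 6@1) gives peak 18: h1:18  h2:12  h3:2  h4:0  h5:0  h6:0.
Shift Job 2→3, Job 3→2, Job 5→5, Job 6→2.
Schedule Job 1@1, Job 2@3, Job 3@2, Job 4@1, Job 5@5, Job 6@2: h1:6  h2:6  h3:5  h4:5  h5:5  h6:5 — peak 6.
Total stagehand-hours = 32 over 6 hours ⇒ peak ≥ ⌈32/6⌉ = 6, so 6 is optimal.

6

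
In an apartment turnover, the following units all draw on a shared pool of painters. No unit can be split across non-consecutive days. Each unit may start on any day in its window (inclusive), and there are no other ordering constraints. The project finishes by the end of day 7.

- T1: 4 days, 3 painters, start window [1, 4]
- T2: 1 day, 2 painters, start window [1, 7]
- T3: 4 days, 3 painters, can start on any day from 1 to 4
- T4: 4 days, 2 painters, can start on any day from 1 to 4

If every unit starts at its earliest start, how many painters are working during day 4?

At early start, day 4 has: T1, T3, T4.
Demand: 3 + 3 + 2 = 8.

8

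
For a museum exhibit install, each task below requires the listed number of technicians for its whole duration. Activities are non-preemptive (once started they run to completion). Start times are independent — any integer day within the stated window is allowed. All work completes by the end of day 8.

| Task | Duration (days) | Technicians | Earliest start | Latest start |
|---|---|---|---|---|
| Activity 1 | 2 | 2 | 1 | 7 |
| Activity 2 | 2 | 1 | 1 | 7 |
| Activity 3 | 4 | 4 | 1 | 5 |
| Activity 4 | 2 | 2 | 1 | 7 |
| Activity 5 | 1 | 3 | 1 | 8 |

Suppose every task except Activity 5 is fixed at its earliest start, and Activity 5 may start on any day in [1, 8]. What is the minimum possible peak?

Activity 5@1: d1:12  d2:9  d3:4  d4:4  d5:0  d6:0  d7:0  d8:0 → peak 12
Activity 5@2: d1:9  d2:12  d3:4  d4:4  d5:0  d6:0  d7:0  d8:0 → peak 12
Activity 5@3: d1:9  d2:9  d3:7  d4:4  d5:0  d6:0  d7:0  d8:0 → peak 9
Activity 5@4: d1:9  d2:9  d3:4  d4:7  d5:0  d6:0  d7:0  d8:0 → peak 9
Activity 5@5: d1:9  d2:9  d3:4  d4:4  d5:3  d6:0  d7:0  d8:0 → peak 9
Activity 5@6: d1:9  d2:9  d3:4  d4:4  d5:0  d6:3  d7:0  d8:0 → peak 9
Activity 5@7: d1:9  d2:9  d3:4  d4:4  d5:0  d6:0  d7:3  d8:0 → peak 9
Activity 5@8: d1:9  d2:9  d3:4  d4:4  d5:0  d6:0  d7:0  d8:3 → peak 9
Best is Activity 5@3, peak 9.

9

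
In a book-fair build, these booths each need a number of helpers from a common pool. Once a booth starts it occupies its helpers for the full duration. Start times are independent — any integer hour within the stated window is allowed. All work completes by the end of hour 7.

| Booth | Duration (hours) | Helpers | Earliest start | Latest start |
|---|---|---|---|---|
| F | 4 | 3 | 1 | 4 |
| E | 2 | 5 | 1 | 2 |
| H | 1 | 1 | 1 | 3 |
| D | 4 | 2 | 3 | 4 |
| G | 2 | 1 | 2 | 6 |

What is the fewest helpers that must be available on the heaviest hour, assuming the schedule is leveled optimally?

Early-start (F@1, E@1, H@1, D@3, G@2) gives peak 9: h1:9  h2:9  h3:6  h4:5  h5:2  h6:2  h7:0.
Shift F→3.
Schedule F@3, E@1, H@1, D@3, G@2: h1:6  h2:6  h3:6  h4:5  h5:5  h6:5  h7:0 — peak 6.

6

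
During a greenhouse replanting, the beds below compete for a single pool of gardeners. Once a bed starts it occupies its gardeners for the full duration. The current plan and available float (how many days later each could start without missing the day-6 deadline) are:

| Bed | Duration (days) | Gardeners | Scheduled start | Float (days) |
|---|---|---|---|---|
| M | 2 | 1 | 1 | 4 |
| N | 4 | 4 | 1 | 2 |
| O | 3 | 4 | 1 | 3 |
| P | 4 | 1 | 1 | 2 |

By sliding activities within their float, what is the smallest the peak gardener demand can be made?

9

Early-start (M@1, N@1, O@1, P@1) gives peak 10: d1:10  d2:10  d3:9  d4:5  d5:0  d6:0.
Shift P→3.
Schedule M@1, N@1, O@1, P@3: d1:9  d2:9  d3:9  d4:5  d5:1  d6:1 — peak 9.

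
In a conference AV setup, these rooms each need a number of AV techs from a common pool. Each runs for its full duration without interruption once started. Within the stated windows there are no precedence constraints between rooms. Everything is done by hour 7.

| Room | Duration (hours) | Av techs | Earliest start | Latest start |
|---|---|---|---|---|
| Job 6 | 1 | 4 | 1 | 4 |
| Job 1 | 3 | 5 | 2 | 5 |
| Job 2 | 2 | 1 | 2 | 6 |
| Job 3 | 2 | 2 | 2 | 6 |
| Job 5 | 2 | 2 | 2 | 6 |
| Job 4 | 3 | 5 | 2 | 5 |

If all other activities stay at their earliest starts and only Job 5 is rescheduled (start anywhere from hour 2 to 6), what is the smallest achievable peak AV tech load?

Job 5@2: h1:4  h2:15  h3:15  h4:10  h5:0  h6:0  h7:0 → peak 15
Job 5@3: h1:4  h2:13  h3:15  h4:12  h5:0  h6:0  h7:0 → peak 15
Job 5@4: h1:4  h2:13  h3:13  h4:12  h5:2  h6:0  h7:0 → peak 13
Job 5@5: h1:4  h2:13  h3:13  h4:10  h5:2  h6:2  h7:0 → peak 13
Job 5@6: h1:4  h2:13  h3:13  h4:10  h5:0  h6:2  h7:2 → peak 13
Best is Job 5@4, peak 13.

13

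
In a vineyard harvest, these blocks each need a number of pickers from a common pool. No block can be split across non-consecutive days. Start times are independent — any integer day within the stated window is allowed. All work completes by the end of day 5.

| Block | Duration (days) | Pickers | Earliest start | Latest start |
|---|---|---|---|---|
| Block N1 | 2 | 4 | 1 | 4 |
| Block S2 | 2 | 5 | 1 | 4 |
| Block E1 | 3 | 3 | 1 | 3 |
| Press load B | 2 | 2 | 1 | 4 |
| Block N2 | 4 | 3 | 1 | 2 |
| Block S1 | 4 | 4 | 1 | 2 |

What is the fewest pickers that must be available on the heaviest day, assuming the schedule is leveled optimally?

Early-start (Block N1@1, Block S2@1, Block E1@1, Press load B@1, Block N2@1, Block S1@1) gives peak 21: d1:21  d2:21  d3:10  d4:7  d5:0.
Shift Block S2→4, Press load B→3.
Schedule Block N1@1, Block S2@4, Block E1@1, Press load B@3, Block N2@1, Block S1@1: d1:14  d2:14  d3:12  d4:14  d5:5 — peak 14.

14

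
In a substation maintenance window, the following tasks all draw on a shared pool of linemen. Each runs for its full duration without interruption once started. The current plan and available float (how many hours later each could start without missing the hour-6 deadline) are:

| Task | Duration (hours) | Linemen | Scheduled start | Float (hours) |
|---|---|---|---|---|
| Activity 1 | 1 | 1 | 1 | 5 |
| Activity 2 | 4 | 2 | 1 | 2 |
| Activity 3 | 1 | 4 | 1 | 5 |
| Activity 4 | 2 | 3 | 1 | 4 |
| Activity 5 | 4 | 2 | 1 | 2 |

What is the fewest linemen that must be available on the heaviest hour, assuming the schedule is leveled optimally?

Early-start (Activity 1@1, Activity 2@1, Activity 3@1, Activity 4@1, Activity 5@1) gives peak 12: h1:12  h2:7  h3:4  h4:4  h5:0  h6:0.
Shift Activity 3→2, Activity 4→5, Activity 5→3.
Schedule Activity 1@1, Activity 2@1, Activity 3@2, Activity 4@5, Activity 5@3: h1:3  h2:6  h3:4  h4:4  h5:5  h6:5 — peak 6.

6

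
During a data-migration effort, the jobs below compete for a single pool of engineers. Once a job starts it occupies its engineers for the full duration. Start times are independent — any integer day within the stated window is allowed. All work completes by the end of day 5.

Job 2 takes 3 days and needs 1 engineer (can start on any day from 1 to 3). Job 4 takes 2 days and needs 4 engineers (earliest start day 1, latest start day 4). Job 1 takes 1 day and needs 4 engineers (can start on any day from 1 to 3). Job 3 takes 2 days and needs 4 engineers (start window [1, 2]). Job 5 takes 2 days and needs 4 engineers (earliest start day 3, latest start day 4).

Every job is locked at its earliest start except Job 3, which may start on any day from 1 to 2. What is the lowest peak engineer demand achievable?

Job 3@1: d1:13  d2:9  d3:5  d4:4  d5:0 → peak 13
Job 3@2: d1:9  d2:9  d3:9  d4:4  d5:0 → peak 9
Best is Job 3@2, peak 9.

9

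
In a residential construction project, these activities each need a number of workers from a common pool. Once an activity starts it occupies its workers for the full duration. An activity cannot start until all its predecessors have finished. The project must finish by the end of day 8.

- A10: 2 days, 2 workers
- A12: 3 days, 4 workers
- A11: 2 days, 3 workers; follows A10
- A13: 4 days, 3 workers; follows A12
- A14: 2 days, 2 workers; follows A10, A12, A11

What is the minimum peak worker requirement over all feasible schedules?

Early-start (A10@1, A12@1, A11@3, A13@4, A14@5) gives peak 7: d1:6  d2:6  d3:7  d4:6  d5:5  d6:5  d7:3  d8:0.
Shift A11→4, A14→6.
Schedule A10@1, A12@1, A11@4, A13@4, A14@6: d1:6  d2:6  d3:4  d4:6  d5:6  d6:5  d7:5  d8:0 — peak 6.

6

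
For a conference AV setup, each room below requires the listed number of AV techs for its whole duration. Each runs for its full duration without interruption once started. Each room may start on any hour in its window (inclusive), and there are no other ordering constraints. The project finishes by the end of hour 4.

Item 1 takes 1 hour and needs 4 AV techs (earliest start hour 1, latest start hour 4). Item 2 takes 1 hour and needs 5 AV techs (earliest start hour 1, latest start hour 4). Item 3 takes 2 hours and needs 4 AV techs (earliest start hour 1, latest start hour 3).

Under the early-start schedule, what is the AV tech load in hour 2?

At early start, hour 2 has: Item 3.
Demand: 4 = 4.

4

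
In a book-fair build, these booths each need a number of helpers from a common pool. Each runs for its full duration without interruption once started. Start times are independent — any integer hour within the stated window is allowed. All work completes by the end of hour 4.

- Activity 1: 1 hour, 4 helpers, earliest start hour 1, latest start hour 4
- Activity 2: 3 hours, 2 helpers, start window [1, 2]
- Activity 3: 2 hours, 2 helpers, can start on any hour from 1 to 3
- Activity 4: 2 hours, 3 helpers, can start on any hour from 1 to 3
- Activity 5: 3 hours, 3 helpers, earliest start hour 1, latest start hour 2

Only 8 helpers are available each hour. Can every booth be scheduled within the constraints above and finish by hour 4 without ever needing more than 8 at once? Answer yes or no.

Schedule Activity 1@1, Activity 2@1, Activity 3@1, Activity 4@3, Activity 5@2: h1:8  h2:7  h3:8  h4:6 — peak 8 ≤ 8.

yes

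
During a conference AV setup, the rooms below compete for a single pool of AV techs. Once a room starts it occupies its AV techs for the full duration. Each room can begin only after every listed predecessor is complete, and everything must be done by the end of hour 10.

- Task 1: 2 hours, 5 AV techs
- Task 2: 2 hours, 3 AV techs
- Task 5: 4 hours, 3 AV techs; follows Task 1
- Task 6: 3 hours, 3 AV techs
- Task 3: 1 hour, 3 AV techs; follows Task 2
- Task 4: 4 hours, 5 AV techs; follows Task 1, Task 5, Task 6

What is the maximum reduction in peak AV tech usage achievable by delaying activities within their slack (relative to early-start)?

3

Early-start peak: h1:11  h2:11  h3:9  h4:3  h5:3  h6:3  h7:5  h8:5  h9:5  h10:5 ⇒ 11.
Leveled (Task 1@1, Task 2@1, Task 5@3, Task 6@3, Task 3@6, Task 4@7): h1:8  h2:8  h3:6  h4:6  h5:6  h6:6  h7:5  h8:5  h9:5  h10:5 ⇒ 8.
Reduction 11 − 8 = 3.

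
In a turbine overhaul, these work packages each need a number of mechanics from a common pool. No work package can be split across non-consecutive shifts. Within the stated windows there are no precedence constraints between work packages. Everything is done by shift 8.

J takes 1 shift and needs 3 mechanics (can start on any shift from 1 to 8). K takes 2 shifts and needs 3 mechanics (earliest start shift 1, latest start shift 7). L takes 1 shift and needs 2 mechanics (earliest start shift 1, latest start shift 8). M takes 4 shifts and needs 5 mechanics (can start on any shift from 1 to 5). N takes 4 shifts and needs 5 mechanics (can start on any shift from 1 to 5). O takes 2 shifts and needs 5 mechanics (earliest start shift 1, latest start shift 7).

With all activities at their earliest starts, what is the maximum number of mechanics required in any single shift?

23

Early-start schedule: J@1, K@1, L@1, M@1, N@1, O@1.
Load per shift: shift 1: 23, shift 2: 18, shift 3: 10, shift 4: 10, shift 5: 0, shift 6: 0, shift 7: 0, shift 8: 0.
Peak is 23.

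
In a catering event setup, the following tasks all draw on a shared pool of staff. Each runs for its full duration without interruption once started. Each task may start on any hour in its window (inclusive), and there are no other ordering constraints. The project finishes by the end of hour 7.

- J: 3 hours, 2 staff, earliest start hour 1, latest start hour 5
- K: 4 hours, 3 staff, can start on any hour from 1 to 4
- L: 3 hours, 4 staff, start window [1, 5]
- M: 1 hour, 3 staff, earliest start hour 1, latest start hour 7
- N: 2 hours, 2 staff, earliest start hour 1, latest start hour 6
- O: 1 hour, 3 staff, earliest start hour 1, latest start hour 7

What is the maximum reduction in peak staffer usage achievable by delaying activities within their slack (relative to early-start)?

11

Early-start peak: h1:17  h2:11  h3:9  h4:3  h5:0  h6:0  h7:0 ⇒ 17.
Leveled (J@1, K@4, L@1, M@4, N@5, O@7): h1:6  h2:6  h3:6  h4:6  h5:5  h6:5  h7:6 ⇒ 6.
Reduction 17 − 6 = 11.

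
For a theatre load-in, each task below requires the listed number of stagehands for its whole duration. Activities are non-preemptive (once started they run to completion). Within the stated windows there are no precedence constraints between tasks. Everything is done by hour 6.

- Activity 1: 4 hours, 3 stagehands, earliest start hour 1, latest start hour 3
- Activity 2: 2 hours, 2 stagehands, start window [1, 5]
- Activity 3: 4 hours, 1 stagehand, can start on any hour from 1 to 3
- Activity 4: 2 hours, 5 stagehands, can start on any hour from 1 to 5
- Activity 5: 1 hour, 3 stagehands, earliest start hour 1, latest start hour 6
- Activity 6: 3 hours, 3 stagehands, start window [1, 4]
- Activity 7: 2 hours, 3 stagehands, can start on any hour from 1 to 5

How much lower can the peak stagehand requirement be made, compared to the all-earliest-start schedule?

11

Early-start peak: h1:20  h2:17  h3:7  h4:4  h5:0  h6:0 ⇒ 20.
Leveled (Activity 1@1, Activity 2@1, Activity 3@1, Activity 4@4, Activity 5@6, Activity 6@1, Activity 7@5): h1:9  h2:9  h3:7  h4:9  h5:8  h6:6 ⇒ 9.
Reduction 20 − 9 = 11.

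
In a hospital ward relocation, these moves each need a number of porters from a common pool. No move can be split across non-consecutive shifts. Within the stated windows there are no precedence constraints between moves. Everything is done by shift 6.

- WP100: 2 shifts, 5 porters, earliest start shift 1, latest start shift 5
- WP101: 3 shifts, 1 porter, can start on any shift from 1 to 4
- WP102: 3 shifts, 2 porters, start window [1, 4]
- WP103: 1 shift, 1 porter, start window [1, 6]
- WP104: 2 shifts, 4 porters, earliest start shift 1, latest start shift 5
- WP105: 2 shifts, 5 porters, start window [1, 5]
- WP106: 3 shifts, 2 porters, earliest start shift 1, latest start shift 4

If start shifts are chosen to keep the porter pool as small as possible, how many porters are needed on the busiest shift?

Early-start (WP100@1, WP101@1, WP102@1, WP103@1, WP104@1, WP105@1, WP106@1) gives peak 20: s1:20  s2:19  s3:5  s4:0  s5:0  s6:0.
Shift WP103→3, WP104→3, WP105→5, WP106→4.
Schedule WP100@1, WP101@1, WP102@1, WP103@3, WP104@3, WP105@5, WP106@4: s1:8  s2:8  s3:8  s4:6  s5:7  s6:7 — peak 8.
Total porter-shifts = 44 over 6 shifts ⇒ peak ≥ ⌈44/6⌉ = 8, so 8 is optimal.

8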